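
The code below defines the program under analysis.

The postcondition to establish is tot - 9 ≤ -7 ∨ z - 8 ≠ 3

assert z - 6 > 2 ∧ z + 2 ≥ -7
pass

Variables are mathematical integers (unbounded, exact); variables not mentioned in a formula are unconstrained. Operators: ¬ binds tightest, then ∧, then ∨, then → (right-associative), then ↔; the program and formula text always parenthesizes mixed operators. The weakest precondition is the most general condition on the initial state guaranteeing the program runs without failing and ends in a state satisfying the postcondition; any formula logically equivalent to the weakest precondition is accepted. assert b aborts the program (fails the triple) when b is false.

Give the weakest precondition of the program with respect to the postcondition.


Working backward. After the program, the postcondition tot - 9 ≤ -7 ∨ z - 8 ≠ 3 must hold; in canonical form it is tot ≤ 2 ∨ z ≠ 11.
Before skip: tot ≤ 2 ∨ z ≠ 11
Before assert z - 6 > 2 ∧ z + 2 ≥ -7: z > 8 ∧ z ≥ -9 ∧ (tot ≤ 2 ∨ z ≠ 11)
Answer: WP = z > 8 ∧ z ≥ -9 ∧ (tot ≤ 2 ∨ z ≠ 11)


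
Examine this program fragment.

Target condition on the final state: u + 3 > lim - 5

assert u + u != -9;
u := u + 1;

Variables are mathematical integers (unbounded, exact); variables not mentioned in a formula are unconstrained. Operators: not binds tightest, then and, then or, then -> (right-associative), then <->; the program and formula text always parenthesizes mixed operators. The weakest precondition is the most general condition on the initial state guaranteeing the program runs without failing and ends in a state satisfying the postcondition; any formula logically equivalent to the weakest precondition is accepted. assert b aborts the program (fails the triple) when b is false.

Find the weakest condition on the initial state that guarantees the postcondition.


Working backward. After the program, the postcondition u + 3 > lim - 5 must hold; in canonical form it is u > lim - 8.
Before u := u + 1: u > lim - 9
Before assert u + u != -9: 2*u != -9 and u > lim - 9
Answer: WP = 2*u != -9 and u > lim - 9


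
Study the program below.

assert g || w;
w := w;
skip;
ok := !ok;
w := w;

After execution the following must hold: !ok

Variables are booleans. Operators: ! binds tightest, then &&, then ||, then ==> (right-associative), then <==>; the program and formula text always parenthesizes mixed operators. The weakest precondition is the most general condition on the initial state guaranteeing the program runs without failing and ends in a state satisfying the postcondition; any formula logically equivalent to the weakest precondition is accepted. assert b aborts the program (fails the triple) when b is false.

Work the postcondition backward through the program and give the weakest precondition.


Working backward. After the program, !ok must hold.
Before w := w: !ok
Before ok := !ok: ok
Before skip: ok
Before w := w: ok
Before assert g || w: (g || w) && ok
Answer: WP = (g || w) && ok


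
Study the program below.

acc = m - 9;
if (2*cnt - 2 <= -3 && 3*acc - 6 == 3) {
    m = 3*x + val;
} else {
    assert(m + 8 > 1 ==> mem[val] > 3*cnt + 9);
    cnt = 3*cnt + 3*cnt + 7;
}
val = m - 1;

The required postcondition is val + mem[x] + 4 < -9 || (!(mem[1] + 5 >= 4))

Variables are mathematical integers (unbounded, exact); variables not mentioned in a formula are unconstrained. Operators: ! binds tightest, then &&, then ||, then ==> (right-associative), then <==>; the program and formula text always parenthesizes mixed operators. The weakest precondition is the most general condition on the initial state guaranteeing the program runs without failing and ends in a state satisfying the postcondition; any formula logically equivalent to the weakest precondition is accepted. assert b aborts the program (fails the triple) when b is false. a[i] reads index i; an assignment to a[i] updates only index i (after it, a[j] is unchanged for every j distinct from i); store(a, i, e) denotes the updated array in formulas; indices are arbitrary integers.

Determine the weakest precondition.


Working backward. After the program, the postcondition val + mem[x] + 4 < -9 || (!(mem[1] + 5 >= 4)) must hold; in canonical form it is mem[x] + val < -13 || (!(mem[1] >= -1)).
Before val := m - 1: mem[x] + m < -12 || (!(mem[1] >= -1))
Then branch requires mem[x] + val + 3*x < -12 || (!(mem[1] >= -1)); else branch requires (m > -7 ==> mem[val] > 3*cnt + 9) && (mem[x] + m < -12 || (!(mem[1] >= -1))).
Before the if: ((2*cnt <= -1 && 3*acc == 9) ==> (mem[x] + val + 3*x < -12 || (!(mem[1] >= -1)))) && ((!(2*cnt <= -1 && 3*acc == 9)) ==> ((m > -7 ==> mem[val] > 3*cnt + 9) && (mem[x] + m < -12 || (!(mem[1] >= -1)))))
Before acc := m - 9: ((2*cnt <= -1 && 3*m == 36) ==> (mem[x] + val + 3*x < -12 || (!(mem[1] >= -1)))) && ((!(2*cnt <= -1 && 3*m == 36)) ==> ((m > -7 ==> mem[val] > 3*cnt + 9) && (mem[x] + m < -12 || (!(mem[1] >= -1)))))
Answer: WP = ((2*cnt <= -1 && 3*m == 36) ==> (mem[x] + val + 3*x < -12 || (!(mem[1] >= -1)))) && ((!(2*cnt <= -1 && 3*m == 36)) ==> ((m > -7 ==> mem[val] > 3*cnt + 9) && (mem[x] + m < -12 || (!(mem[1] >= -1)))))


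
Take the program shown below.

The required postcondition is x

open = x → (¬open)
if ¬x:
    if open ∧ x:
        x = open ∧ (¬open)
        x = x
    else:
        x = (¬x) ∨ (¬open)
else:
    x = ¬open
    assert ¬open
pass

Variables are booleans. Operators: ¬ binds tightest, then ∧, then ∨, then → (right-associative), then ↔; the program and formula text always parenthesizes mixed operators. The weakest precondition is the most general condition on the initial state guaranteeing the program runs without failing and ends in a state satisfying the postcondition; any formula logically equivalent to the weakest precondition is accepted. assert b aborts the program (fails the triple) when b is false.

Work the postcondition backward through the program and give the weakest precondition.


Working backward. After the program, x must hold.
Before skip: x
Then branch requires (¬(open ∧ x)) ∧ ((¬(open ∧ x)) → ((¬x) ∨ (¬open))); else branch requires ¬open.
Before the if: ((¬x) → ((¬(open ∧ x)) ∧ ((¬(open ∧ x)) → ((¬x) ∨ (¬open))))) ∧ (x → (¬open))
Before open := x → (¬open): ((¬x) → ((¬((x → (¬open)) ∧ x)) ∧ ((¬((x → (¬open)) ∧ x)) → ((¬x) ∨ (¬(x → (¬open))))))) ∧ (x → (¬(x → (¬open))))
Answer: WP = ((¬x) → ((¬((x → (¬open)) ∧ x)) ∧ ((¬((x → (¬open)) ∧ x)) → ((¬x) ∨ (¬(x → (¬open))))))) ∧ (x → (¬(x → (¬open))))


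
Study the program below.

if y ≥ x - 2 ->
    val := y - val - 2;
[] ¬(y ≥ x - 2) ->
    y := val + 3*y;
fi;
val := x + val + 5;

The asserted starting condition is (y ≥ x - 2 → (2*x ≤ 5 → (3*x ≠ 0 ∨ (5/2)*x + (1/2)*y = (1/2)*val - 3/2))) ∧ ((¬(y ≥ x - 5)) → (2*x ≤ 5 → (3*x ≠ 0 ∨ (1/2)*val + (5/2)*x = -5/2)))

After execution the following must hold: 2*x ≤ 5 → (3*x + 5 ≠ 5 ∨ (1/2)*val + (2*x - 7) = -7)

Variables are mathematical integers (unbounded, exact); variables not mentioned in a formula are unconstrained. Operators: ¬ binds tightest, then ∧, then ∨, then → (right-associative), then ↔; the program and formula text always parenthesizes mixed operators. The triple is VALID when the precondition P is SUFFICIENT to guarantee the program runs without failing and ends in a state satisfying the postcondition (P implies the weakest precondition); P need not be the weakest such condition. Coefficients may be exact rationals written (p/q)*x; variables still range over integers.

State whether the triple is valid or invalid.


Working backward. After the program, the postcondition 2*x ≤ 5 → (3*x + 5 ≠ 5 ∨ (1/2)*val + (2*x - 7) = -7) must hold; in canonical form it is 2*x ≤ 5 → (3*x ≠ 0 ∨ (1/2)*val + 2*x = 0).
Before val := x + val + 5: 2*x ≤ 5 → (3*x ≠ 0 ∨ (1/2)*val + (5/2)*x = -5/2)
Then branch requires 2*x ≤ 5 → (3*x ≠ 0 ∨ (5/2)*x + (1/2)*y = (1/2)*val - 3/2); else branch requires 2*x ≤ 5 → (3*x ≠ 0 ∨ (1/2)*val + (5/2)*x = -5/2).
Before the if: (y ≥ x - 2 → (2*x ≤ 5 → (3*x ≠ 0 ∨ (5/2)*x + (1/2)*y = (1/2)*val - 3/2))) ∧ ((¬(y ≥ x - 2)) → (2*x ≤ 5 → (3*x ≠ 0 ∨ (1/2)*val + (5/2)*x = -5/2)))
The weakest precondition is (y ≥ x - 2 → (2*x ≤ 5 → (3*x ≠ 0 ∨ (5/2)*x + (1/2)*y = (1/2)*val - 3/2))) ∧ ((¬(y ≥ x - 2)) → (2*x ≤ 5 → (3*x ≠ 0 ∨ (1/2)*val + (5/2)*x = -5/2))).
Check whether (y ≥ x - 2 → (2*x ≤ 5 → (3*x ≠ 0 ∨ (5/2)*x + (1/2)*y = (1/2)*val - 3/2))) ∧ ((¬(y ≥ x - 5)) → (2*x ≤ 5 → (3*x ≠ 0 ∨ (1/2)*val + (5/2)*x = -5/2))) implies it.
Countermodel: at the initial state val = -4, x = 0, y = -5, the precondition holds but the weakest precondition fails.
Answer: invalid


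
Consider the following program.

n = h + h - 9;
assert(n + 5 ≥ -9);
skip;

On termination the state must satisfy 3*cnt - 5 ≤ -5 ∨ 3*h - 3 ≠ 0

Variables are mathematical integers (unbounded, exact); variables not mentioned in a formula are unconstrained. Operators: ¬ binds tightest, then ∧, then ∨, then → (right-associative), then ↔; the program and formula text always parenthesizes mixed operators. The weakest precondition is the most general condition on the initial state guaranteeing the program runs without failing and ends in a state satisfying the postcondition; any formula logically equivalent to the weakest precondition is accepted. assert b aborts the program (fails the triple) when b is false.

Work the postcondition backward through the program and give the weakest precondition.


Working backward. After the program, the postcondition 3*cnt - 5 ≤ -5 ∨ 3*h - 3 ≠ 0 must hold; in canonical form it is 3*cnt ≤ 0 ∨ 3*h ≠ 3.
Before skip: 3*cnt ≤ 0 ∨ 3*h ≠ 3
Before assert n + 5 ≥ -9: n ≥ -14 ∧ (3*cnt ≤ 0 ∨ 3*h ≠ 3)
Before n := h + h - 9: 2*h ≥ -5 ∧ (3*cnt ≤ 0 ∨ 3*h ≠ 3)
Answer: WP = 2*h ≥ -5 ∧ (3*cnt ≤ 0 ∨ 3*h ≠ 3)


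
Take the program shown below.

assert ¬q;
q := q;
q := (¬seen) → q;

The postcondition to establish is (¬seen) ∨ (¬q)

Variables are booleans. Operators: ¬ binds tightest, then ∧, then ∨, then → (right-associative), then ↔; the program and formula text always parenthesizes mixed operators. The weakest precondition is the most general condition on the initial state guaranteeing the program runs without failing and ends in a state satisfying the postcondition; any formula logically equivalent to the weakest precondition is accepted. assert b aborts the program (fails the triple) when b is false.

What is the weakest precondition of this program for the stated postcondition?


Working backward. After the program, (¬seen) ∨ (¬q) must hold.
Before q := (¬seen) → q: (¬seen) ∨ (¬((¬seen) → q))
Before q := q: (¬seen) ∨ (¬((¬seen) → q))
Before assert ¬q: (¬q) ∧ ((¬seen) ∨ (¬((¬seen) → q)))
Answer: WP = (¬q) ∧ ((¬seen) ∨ (¬((¬seen) → q)))


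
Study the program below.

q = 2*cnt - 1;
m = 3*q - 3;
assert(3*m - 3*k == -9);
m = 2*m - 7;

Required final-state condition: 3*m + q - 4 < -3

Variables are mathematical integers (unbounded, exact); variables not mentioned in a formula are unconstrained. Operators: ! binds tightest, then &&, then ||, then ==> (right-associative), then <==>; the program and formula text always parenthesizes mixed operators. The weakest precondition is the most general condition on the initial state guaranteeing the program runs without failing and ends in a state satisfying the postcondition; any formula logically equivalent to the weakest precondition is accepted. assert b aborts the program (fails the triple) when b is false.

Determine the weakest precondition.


Working backward. After the program, the postcondition 3*m + q - 4 < -3 must hold; in canonical form it is 3*m + q < 1.
Before m := 2*m - 7: 6*m + q < 22
Before assert 3*m - 3*k == -9: 3*m == 3*k - 9 && 6*m + q < 22
Before m := 3*q - 3: 9*q == 3*k && 19*q < 40
Before q := 2*cnt - 1: 18*cnt == 3*k + 9 && 38*cnt < 59
Answer: WP = 18*cnt == 3*k + 9 && 38*cnt < 59


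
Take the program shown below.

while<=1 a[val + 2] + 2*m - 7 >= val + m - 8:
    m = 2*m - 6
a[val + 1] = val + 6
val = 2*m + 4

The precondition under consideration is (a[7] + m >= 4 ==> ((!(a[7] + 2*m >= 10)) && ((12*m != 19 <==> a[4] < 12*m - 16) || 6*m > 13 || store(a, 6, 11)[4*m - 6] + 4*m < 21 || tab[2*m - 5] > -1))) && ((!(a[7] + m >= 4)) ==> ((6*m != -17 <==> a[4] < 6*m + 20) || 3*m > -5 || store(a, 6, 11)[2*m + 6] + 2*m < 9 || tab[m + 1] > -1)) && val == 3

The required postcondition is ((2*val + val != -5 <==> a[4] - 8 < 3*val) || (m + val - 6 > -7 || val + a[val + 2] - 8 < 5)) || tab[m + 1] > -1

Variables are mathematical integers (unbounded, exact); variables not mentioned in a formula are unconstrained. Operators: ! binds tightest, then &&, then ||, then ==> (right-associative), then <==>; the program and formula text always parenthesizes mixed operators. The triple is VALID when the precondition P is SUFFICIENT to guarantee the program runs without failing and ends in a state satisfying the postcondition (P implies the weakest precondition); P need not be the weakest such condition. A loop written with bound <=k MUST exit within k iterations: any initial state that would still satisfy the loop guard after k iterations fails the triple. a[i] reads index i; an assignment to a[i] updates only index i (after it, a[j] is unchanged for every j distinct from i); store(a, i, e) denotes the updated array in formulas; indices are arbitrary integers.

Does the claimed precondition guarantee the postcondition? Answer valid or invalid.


Working backward. After the program, the postcondition ((2*val + val != -5 <==> a[4] - 8 < 3*val) || (m + val - 6 > -7 || val + a[val + 2] - 8 < 5)) || tab[m + 1] > -1 must hold; in canonical form it is (3*val != -5 <==> a[4] < 3*val + 8) || m + val > -1 || a[val + 2] + val < 13 || tab[m + 1] > -1.
Before val := 2*m + 4: (6*m != -17 <==> a[4] < 6*m + 20) || 3*m > -5 || a[2*m + 6] + 2*m < 9 || tab[m + 1] > -1
Before a[val + 1] := val + 6: (6*m != -17 <==> store(a, val + 1, val + 6)[4] < 6*m + 20) || 3*m > -5 || store(a, val + 1, val + 6)[2*m + 6] + 2*m < 9 || tab[m + 1] > -1
Before the loop (bound <=1), unroll the exhaustion recursion (WP_0 = exit-now case; WP_j = one more guarded iteration, up to j = 1):
  WP_0: (!(a[val + 2] + m >= val - 1)) && ((6*m != -17 <==> store(a, val + 1, val + 6)[4] < 6*m + 20) || 3*m > -5 || store(a, val + 1, val + 6)[2*m + 6] + 2*m < 9 || tab[m + 1] > -1)
  WP_1: (a[val + 2] + m >= val - 1 ==> ((!(a[val + 2] + 2*m >= val + 5)) && ((12*m != 19 <==> store(a, val + 1, val + 6)[4] < 12*m - 16) || 6*m > 13 || store(a, val + 1, val + 6)[4*m - 6] + 4*m < 21 || tab[2*m - 5] > -1))) && ((!(a[val + 2] + m >= val - 1)) ==> ((6*m != -17 <==> store(a, val + 1, val + 6)[4] < 6*m + 20) || 3*m > -5 || store(a, val + 1, val + 6)[2*m + 6] + 2*m < 9 || tab[m + 1] > -1))
So before the loop: (a[val + 2] + m >= val - 1 ==> ((!(a[val + 2] + 2*m >= val + 5)) && ((12*m != 19 <==> store(a, val + 1, val + 6)[4] < 12*m - 16) || 6*m > 13 || store(a, val + 1, val + 6)[4*m - 6] + 4*m < 21 || tab[2*m - 5] > -1))) && ((!(a[val + 2] + m >= val - 1)) ==> ((6*m != -17 <==> store(a, val + 1, val + 6)[4] < 6*m + 20) || 3*m > -5 || store(a, val + 1, val + 6)[2*m + 6] + 2*m < 9 || tab[m + 1] > -1))
The weakest precondition is (a[val + 2] + m >= val - 1 ==> ((!(a[val + 2] + 2*m >= val + 5)) && ((12*m != 19 <==> store(a, val + 1, val + 6)[4] < 12*m - 16) || 6*m > 13 || store(a, val + 1, val + 6)[4*m - 6] + 4*m < 21 || tab[2*m - 5] > -1))) && ((!(a[val + 2] + m >= val - 1)) ==> ((6*m != -17 <==> store(a, val + 1, val + 6)[4] < 6*m + 20) || 3*m > -5 || store(a, val + 1, val + 6)[2*m + 6] + 2*m < 9 || tab[m + 1] > -1)).
Check whether (a[7] + m >= 4 ==> ((!(a[7] + 2*m >= 10)) && ((12*m != 19 <==> a[4] < 12*m - 16) || 6*m > 13 || store(a, 6, 11)[4*m - 6] + 4*m < 21 || tab[2*m - 5] > -1))) && ((!(a[7] + m >= 4)) ==> ((6*m != -17 <==> a[4] < 6*m + 20) || 3*m > -5 || store(a, 6, 11)[2*m + 6] + 2*m < 9 || tab[m + 1] > -1)) && val == 3 implies it.
Countermodel: at the initial state a = {[-14] = 3, [-9] = 3, [-1] = 3, [2] = 13, [4] = -28409, [5] = -17801, [6] = 3, [7] = 0, elsewhere 3}, m = -2, tab = {[-14] = 16, [-9] = 16, [-1] = -25043, [2] = 16, [4] = 16, [5] = 16, [6] = 16, [7] = 16, elsewhere 16}, val = 3, the precondition holds but the weakest precondition fails.
Answer: invalid


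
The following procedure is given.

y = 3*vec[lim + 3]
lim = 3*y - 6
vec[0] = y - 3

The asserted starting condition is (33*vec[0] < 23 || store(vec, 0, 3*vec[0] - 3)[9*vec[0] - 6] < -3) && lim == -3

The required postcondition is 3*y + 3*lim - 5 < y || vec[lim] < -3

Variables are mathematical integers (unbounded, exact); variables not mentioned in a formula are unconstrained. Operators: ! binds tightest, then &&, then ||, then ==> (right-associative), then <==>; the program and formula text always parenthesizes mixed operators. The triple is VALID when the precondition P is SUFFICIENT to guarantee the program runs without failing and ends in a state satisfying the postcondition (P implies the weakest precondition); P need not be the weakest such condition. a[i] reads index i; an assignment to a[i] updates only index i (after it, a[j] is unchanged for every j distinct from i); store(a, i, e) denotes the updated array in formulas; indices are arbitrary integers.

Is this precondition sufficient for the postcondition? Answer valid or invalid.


Working backward. After the program, the postcondition 3*y + 3*lim - 5 < y || vec[lim] < -3 must hold; in canonical form it is 3*lim + 2*y < 5 || vec[lim] < -3.
Before vec[0] := y - 3: 3*lim + 2*y < 5 || store(vec, 0, y - 3)[lim] < -3
Before lim := 3*y - 6: 11*y < 23 || store(vec, 0, y - 3)[3*y - 6] < -3
Before y := 3*vec[lim + 3]: 33*vec[lim + 3] < 23 || store(vec, 0, 3*vec[lim + 3] - 3)[9*vec[lim + 3] - 6] < -3
The weakest precondition is 33*vec[lim + 3] < 23 || store(vec, 0, 3*vec[lim + 3] - 3)[9*vec[lim + 3] - 6] < -3.
Check whether (33*vec[0] < 23 || store(vec, 0, 3*vec[0] - 3)[9*vec[0] - 6] < -3) && lim == -3 implies it.
Every state satisfying the precondition satisfies the weakest precondition: the implication holds.
Answer: valid


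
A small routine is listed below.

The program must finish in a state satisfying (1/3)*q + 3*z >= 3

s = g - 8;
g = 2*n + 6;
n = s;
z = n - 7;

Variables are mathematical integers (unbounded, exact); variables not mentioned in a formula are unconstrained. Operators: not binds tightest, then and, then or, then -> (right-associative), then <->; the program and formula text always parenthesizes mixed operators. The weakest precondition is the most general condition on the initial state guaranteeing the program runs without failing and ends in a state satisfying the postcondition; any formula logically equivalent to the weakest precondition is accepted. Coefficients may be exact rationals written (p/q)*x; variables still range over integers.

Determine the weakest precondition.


Working backward. After the program, (1/3)*q + 3*z >= 3 must hold.
Before z := n - 7: 3*n + (1/3)*q >= 24
Before n := s: (1/3)*q + 3*s >= 24
Before g := 2*n + 6: (1/3)*q + 3*s >= 24
Before s := g - 8: 3*g + (1/3)*q >= 48
Answer: WP = 3*g + (1/3)*q >= 48


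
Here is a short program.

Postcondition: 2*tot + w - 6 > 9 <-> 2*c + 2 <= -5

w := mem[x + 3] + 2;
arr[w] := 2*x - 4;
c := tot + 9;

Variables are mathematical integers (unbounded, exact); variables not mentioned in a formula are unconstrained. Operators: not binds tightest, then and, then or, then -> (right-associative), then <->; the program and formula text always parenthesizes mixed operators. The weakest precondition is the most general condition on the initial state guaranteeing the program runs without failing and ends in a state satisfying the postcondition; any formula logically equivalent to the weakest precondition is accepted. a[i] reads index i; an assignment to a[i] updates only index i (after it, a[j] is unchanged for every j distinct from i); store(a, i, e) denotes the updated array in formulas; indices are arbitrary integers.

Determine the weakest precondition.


Working backward. After the program, the postcondition 2*tot + w - 6 > 9 <-> 2*c + 2 <= -5 must hold; in canonical form it is 2*tot + w > 15 <-> 2*c <= -7.
Before c := tot + 9: 2*tot + w > 15 <-> 2*tot <= -25
Before arr[w] := 2*x - 4: 2*tot + w > 15 <-> 2*tot <= -25
Before w := mem[x + 3] + 2: mem[x + 3] + 2*tot > 13 <-> 2*tot <= -25
Answer: WP = mem[x + 3] + 2*tot > 13 <-> 2*tot <= -25


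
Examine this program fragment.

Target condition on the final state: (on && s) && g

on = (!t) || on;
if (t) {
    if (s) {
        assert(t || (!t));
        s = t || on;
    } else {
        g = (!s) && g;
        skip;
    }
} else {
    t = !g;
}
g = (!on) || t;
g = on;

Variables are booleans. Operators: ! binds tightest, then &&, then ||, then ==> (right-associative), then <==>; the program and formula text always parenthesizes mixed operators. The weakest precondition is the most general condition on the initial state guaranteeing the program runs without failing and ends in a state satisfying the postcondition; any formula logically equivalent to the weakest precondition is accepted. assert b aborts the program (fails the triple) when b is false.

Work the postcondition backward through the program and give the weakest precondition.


Working backward. After the program, the postcondition (on && s) && g must hold; in canonical form it is on && s && g.
Before g := on: on && s
Before g := (!on) || t: on && s
Then branch requires (s ==> (on && (t || on))) && ((!s) ==> (on && s)); else branch requires on && s.
Before the if: (t ==> ((s ==> (on && (t || on))) && ((!s) ==> (on && s)))) && ((!t) ==> (on && s))
Before on := (!t) || on: (t ==> ((s ==> ((!t) || on)) && ((!s) ==> (((!t) || on) && s)))) && ((!t) ==> (((!t) || on) && s))
Answer: WP = (t ==> ((s ==> ((!t) || on)) && ((!s) ==> (((!t) || on) && s)))) && ((!t) ==> (((!t) || on) && s))


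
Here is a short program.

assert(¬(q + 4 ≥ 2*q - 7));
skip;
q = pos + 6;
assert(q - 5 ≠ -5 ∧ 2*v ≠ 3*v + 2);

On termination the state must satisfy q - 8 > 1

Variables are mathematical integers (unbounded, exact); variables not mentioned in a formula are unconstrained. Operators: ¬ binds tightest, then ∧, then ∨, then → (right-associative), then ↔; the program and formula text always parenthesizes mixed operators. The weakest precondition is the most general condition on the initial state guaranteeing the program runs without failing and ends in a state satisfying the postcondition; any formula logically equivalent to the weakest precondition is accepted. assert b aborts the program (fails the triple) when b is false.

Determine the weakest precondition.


Working backward. After the program, the postcondition q - 8 > 1 must hold; in canonical form it is q > 9.
Before assert q - 5 ≠ -5 ∧ 2*v ≠ 3*v + 2: q ≠ 0 ∧ v ≠ -2 ∧ q > 9
Before q := pos + 6: pos ≠ -6 ∧ v ≠ -2 ∧ pos > 3
Before skip: pos ≠ -6 ∧ v ≠ -2 ∧ pos > 3
Before assert ¬(q + 4 ≥ 2*q - 7): (¬(q ≤ 11)) ∧ pos ≠ -6 ∧ v ≠ -2 ∧ pos > 3
Answer: WP = (¬(q ≤ 11)) ∧ pos ≠ -6 ∧ v ≠ -2 ∧ pos > 3


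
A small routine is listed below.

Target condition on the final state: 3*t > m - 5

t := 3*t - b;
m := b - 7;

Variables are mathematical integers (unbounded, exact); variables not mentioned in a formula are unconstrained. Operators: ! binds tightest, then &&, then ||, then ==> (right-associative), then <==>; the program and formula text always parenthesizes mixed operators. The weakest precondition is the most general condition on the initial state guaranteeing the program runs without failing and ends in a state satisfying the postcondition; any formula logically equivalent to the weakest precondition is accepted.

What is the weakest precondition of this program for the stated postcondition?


Working backward. After the program, 3*t > m - 5 must hold.
Before m := b - 7: 3*t > b - 12
Before t := 3*t - b: 9*t > 4*b - 12
Answer: WP = 9*t > 4*b - 12


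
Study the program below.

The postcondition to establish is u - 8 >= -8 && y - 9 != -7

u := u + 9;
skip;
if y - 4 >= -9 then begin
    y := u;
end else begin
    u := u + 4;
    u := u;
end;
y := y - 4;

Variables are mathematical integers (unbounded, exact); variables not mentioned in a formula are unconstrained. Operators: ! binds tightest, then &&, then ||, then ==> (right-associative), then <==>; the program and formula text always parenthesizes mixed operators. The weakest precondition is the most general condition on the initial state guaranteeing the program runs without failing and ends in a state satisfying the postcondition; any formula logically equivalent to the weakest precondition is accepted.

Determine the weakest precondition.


Working backward. After the program, the postcondition u - 8 >= -8 && y - 9 != -7 must hold; in canonical form it is u >= 0 && y != 2.
Before y := y - 4: u >= 0 && y != 6
Then branch requires u >= 0 && u != 6; else branch requires u >= -4 && y != 6.
Before the if: (y >= -5 ==> (u >= 0 && u != 6)) && ((!(y >= -5)) ==> (u >= -4 && y != 6))
Before skip: (y >= -5 ==> (u >= 0 && u != 6)) && ((!(y >= -5)) ==> (u >= -4 && y != 6))
Before u := u + 9: (y >= -5 ==> (u >= -9 && u != -3)) && ((!(y >= -5)) ==> (u >= -13 && y != 6))
Answer: WP = (y >= -5 ==> (u >= -9 && u != -3)) && ((!(y >= -5)) ==> (u >= -13 && y != 6))


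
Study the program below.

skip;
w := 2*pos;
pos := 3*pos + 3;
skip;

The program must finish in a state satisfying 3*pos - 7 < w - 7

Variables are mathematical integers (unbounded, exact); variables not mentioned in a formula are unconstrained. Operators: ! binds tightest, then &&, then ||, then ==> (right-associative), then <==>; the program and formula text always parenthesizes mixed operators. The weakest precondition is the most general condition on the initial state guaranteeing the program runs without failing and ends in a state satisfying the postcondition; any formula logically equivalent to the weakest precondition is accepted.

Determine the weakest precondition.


Working backward. After the program, the postcondition 3*pos - 7 < w - 7 must hold; in canonical form it is 3*pos < w.
Before skip: 3*pos < w
Before pos := 3*pos + 3: 9*pos < w - 9
Before w := 2*pos: 7*pos < -9
Before skip: 7*pos < -9
Answer: WP = 7*pos < -9


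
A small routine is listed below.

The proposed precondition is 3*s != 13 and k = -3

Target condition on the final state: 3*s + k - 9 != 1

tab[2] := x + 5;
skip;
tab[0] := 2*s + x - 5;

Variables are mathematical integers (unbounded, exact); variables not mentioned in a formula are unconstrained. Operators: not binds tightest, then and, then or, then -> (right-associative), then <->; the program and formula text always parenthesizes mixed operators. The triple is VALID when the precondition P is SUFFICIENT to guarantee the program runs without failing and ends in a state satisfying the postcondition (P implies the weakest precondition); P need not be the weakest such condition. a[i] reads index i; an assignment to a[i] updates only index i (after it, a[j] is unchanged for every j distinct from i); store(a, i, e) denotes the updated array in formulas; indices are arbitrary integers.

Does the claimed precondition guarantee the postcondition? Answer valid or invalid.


Working backward. After the program, the postcondition 3*s + k - 9 != 1 must hold; in canonical form it is k + 3*s != 10.
Before tab[0] := 2*s + x - 5: k + 3*s != 10
Before skip: k + 3*s != 10
Before tab[2] := x + 5: k + 3*s != 10
The weakest precondition is k + 3*s != 10.
Check whether 3*s != 13 and k = -3 implies it.
Every state satisfying the precondition satisfies the weakest precondition: the implication holds.
Answer: valid


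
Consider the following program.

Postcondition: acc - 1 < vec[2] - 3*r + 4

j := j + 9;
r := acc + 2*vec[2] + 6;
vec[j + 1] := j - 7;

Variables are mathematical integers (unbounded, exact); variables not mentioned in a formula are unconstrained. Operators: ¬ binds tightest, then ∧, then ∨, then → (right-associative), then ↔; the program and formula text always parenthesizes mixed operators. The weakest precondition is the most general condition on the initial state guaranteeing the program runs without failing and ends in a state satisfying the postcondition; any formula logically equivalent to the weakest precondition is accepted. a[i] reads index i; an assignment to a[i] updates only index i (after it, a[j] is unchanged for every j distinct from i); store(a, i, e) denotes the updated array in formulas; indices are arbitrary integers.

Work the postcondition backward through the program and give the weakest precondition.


Working backward. After the program, the postcondition acc - 1 < vec[2] - 3*r + 4 must hold; in canonical form it is acc + 3*r < vec[2] + 5.
Before vec[j + 1] := j - 7: acc + 3*r < store(vec, j + 1, j - 7)[2] + 5
Before r := acc + 2*vec[2] + 6: 6*vec[2] + 4*acc < store(vec, j + 1, j - 7)[2] - 13
Before j := j + 9: 6*vec[2] + 4*acc < store(vec, j + 10, j + 2)[2] - 13
Answer: WP = 6*vec[2] + 4*acc < store(vec, j + 10, j + 2)[2] - 13


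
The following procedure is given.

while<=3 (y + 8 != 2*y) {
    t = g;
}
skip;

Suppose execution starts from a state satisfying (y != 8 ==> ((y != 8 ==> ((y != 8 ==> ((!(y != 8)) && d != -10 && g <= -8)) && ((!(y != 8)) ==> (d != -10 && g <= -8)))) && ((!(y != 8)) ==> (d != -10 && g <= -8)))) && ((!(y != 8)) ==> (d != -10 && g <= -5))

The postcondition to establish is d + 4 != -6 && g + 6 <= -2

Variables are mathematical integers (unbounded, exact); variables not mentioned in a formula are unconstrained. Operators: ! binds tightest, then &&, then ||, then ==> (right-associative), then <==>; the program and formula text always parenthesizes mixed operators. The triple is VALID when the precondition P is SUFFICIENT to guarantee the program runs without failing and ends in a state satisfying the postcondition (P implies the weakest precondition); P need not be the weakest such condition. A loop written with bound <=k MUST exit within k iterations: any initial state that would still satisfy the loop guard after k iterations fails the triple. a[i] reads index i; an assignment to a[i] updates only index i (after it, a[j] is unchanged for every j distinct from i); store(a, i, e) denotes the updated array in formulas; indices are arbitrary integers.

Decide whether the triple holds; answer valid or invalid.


Working backward. After the program, the postcondition d + 4 != -6 && g + 6 <= -2 must hold; in canonical form it is d != -10 && g <= -8.
Before skip: d != -10 && g <= -8
Before the loop (bound <=3), unroll the exhaustion recursion (WP_0 = exit-now case; WP_j = one more guarded iteration, up to j = 3):
  WP_0: (!(y != 8)) && d != -10 && g <= -8
  WP_1: (y != 8 ==> ((!(y != 8)) && d != -10 && g <= -8)) && ((!(y != 8)) ==> (d != -10 && g <= -8))
  WP_2: (y != 8 ==> ((y != 8 ==> ((!(y != 8)) && d != -10 && g <= -8)) && ((!(y != 8)) ==> (d != -10 && g <= -8)))) && ((!(y != 8)) ==> (d != -10 && g <= -8))
  WP_3: (y != 8 ==> ((y != 8 ==> ((y != 8 ==> ((!(y != 8)) && d != -10 && g <= -8)) && ((!(y != 8)) ==> (d != -10 && g <= -8)))) && ((!(y != 8)) ==> (d != -10 && g <= -8)))) && ((!(y != 8)) ==> (d != -10 && g <= -8))
So before the loop: (y != 8 ==> ((y != 8 ==> ((y != 8 ==> ((!(y != 8)) && d != -10 && g <= -8)) && ((!(y != 8)) ==> (d != -10 && g <= -8)))) && ((!(y != 8)) ==> (d != -10 && g <= -8)))) && ((!(y != 8)) ==> (d != -10 && g <= -8))
The weakest precondition is (y != 8 ==> ((y != 8 ==> ((y != 8 ==> ((!(y != 8)) && d != -10 && g <= -8)) && ((!(y != 8)) ==> (d != -10 && g <= -8)))) && ((!(y != 8)) ==> (d != -10 && g <= -8)))) && ((!(y != 8)) ==> (d != -10 && g <= -8)).
Check whether (y != 8 ==> ((y != 8 ==> ((y != 8 ==> ((!(y != 8)) && d != -10 && g <= -8)) && ((!(y != 8)) ==> (d != -10 && g <= -8)))) && ((!(y != 8)) ==> (d != -10 && g <= -8)))) && ((!(y != 8)) ==> (d != -10 && g <= -5)) implies it.
Countermodel: at the initial state d = -9, g = -7, y = 8, the precondition holds but the weakest precondition fails.
Answer: invalid


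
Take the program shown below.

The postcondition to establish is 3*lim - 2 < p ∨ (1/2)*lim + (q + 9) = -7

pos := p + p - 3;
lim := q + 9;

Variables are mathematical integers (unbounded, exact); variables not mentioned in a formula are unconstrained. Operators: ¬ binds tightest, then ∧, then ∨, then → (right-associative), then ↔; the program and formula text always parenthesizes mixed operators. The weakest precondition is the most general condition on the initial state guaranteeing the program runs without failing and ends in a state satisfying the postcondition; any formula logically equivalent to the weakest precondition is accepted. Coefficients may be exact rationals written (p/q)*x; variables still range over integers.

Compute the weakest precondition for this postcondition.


Working backward. After the program, the postcondition 3*lim - 2 < p ∨ (1/2)*lim + (q + 9) = -7 must hold; in canonical form it is 3*lim < p + 2 ∨ (1/2)*lim + q = -16.
Before lim := q + 9: 3*q < p - 25 ∨ (3/2)*q = -41/2
Before pos := p + p - 3: 3*q < p - 25 ∨ (3/2)*q = -41/2
Answer: WP = 3*q < p - 25 ∨ (3/2)*q = -41/2


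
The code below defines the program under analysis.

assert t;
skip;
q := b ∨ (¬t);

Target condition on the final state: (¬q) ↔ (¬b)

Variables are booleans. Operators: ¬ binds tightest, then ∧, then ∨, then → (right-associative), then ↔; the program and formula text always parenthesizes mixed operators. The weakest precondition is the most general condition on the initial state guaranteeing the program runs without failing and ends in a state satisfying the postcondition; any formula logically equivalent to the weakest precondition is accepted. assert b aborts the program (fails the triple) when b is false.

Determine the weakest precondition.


Working backward. After the program, (¬q) ↔ (¬b) must hold.
Before q := b ∨ (¬t): (¬(b ∨ (¬t))) ↔ (¬b)
Before skip: (¬(b ∨ (¬t))) ↔ (¬b)
Before assert t: t ∧ ((¬(b ∨ (¬t))) ↔ (¬b))
Answer: WP = t ∧ ((¬(b ∨ (¬t))) ↔ (¬b))


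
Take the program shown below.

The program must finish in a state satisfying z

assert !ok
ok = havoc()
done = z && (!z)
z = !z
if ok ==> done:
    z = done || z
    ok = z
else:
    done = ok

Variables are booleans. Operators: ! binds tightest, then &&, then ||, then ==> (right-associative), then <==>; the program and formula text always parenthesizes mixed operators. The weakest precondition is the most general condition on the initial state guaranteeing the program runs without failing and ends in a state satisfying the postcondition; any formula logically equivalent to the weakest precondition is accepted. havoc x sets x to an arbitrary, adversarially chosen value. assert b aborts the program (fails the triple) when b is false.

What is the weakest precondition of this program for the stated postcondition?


Working backward. After the program, z must hold.
Then branch requires done || z; else branch requires z.
Before the if: ((ok ==> done) ==> (done || z)) && ((!(ok ==> done)) ==> z)
Before z := !z: ((ok ==> done) ==> (done || (!z))) && ((!(ok ==> done)) ==> (!z))
Before done := z && (!z): ((!ok) ==> (!z)) && (ok ==> (!z))
Before havoc ok: !z
Before assert !ok: (!ok) && (!z)
Answer: WP = (!ok) && (!z)


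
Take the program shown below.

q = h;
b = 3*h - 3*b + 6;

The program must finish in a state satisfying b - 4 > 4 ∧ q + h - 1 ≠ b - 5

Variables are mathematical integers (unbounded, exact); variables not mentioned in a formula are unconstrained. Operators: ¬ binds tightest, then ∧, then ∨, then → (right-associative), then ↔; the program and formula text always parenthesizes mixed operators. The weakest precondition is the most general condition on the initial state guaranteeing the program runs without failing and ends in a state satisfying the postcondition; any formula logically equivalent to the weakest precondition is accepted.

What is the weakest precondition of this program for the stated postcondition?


Working backward. After the program, the postcondition b - 4 > 4 ∧ q + h - 1 ≠ b - 5 must hold; in canonical form it is b > 8 ∧ h + q ≠ b - 4.
Before b := 3*h - 3*b + 6: 3*h > 3*b + 2 ∧ 3*b + q ≠ 2*h + 2
Before q := h: 3*h > 3*b + 2 ∧ 3*b ≠ h + 2
Answer: WP = 3*h > 3*b + 2 ∧ 3*b ≠ h + 2


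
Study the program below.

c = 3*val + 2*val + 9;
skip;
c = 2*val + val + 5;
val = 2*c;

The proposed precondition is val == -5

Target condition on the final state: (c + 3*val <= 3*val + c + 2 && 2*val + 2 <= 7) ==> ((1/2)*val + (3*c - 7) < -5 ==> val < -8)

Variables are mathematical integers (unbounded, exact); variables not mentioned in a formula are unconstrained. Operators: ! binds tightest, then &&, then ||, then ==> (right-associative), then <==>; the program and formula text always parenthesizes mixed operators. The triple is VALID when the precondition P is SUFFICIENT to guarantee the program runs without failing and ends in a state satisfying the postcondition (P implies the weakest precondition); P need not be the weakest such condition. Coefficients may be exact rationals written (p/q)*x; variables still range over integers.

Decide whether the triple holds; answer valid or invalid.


Working backward. After the program, the postcondition (c + 3*val <= 3*val + c + 2 && 2*val + 2 <= 7) ==> ((1/2)*val + (3*c - 7) < -5 ==> val < -8) must hold; in canonical form it is 2*val <= 5 ==> (3*c + (1/2)*val < 2 ==> val < -8).
Before val := 2*c: 4*c <= 5 ==> (4*c < 2 ==> 2*c < -8)
Before c := 2*val + val + 5: 12*val <= -15 ==> (12*val < -18 ==> 6*val < -18)
Before skip: 12*val <= -15 ==> (12*val < -18 ==> 6*val < -18)
Before c := 3*val + 2*val + 9: 12*val <= -15 ==> (12*val < -18 ==> 6*val < -18)
The weakest precondition is 12*val <= -15 ==> (12*val < -18 ==> 6*val < -18).
Check whether val == -5 implies it.
Every state satisfying the precondition satisfies the weakest precondition: the implication holds.
Answer: valid


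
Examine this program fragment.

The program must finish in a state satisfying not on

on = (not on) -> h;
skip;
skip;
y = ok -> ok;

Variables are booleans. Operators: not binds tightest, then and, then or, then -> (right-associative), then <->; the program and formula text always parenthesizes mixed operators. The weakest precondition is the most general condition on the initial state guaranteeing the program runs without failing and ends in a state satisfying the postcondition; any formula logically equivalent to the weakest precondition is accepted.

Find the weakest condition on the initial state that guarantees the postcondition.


Working backward. After the program, not on must hold.
Before y := ok -> ok: not on
Before skip: not on
Before skip: not on
Before on := (not on) -> h: not ((not on) -> h)
Answer: WP = not ((not on) -> h)


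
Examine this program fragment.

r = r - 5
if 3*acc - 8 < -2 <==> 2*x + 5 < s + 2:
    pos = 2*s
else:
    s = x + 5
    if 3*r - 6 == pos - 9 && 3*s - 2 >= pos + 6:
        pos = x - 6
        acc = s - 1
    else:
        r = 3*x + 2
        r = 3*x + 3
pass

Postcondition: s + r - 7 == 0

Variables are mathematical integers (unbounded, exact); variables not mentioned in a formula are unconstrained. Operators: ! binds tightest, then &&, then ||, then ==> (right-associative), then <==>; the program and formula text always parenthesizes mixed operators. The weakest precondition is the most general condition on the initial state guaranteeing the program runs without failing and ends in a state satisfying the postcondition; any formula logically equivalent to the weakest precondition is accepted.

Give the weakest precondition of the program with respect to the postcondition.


Working backward. After the program, the postcondition s + r - 7 == 0 must hold; in canonical form it is r + s == 7.
Before skip: r + s == 7
Then branch requires r + s == 7; else branch requires ((3*r == pos - 3 && 3*x >= pos - 7) ==> r + x == 2) && ((!(3*r == pos - 3 && 3*x >= pos - 7)) ==> 4*x == -1).
Before the if: ((3*acc < 6 <==> 2*x < s - 3) ==> r + s == 7) && ((!(3*acc < 6 <==> 2*x < s - 3)) ==> (((3*r == pos - 3 && 3*x >= pos - 7) ==> r + x == 2) && ((!(3*r == pos - 3 && 3*x >= pos - 7)) ==> 4*x == -1)))
Before r := r - 5: ((3*acc < 6 <==> 2*x < s - 3) ==> r + s == 12) && ((!(3*acc < 6 <==> 2*x < s - 3)) ==> (((3*r == pos + 12 && 3*x >= pos - 7) ==> r + x == 7) && ((!(3*r == pos + 12 && 3*x >= pos - 7)) ==> 4*x == -1)))
Answer: WP = ((3*acc < 6 <==> 2*x < s - 3) ==> r + s == 12) && ((!(3*acc < 6 <==> 2*x < s - 3)) ==> (((3*r == pos + 12 && 3*x >= pos - 7) ==> r + x == 7) && ((!(3*r == pos + 12 && 3*x >= pos - 7)) ==> 4*x == -1)))
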